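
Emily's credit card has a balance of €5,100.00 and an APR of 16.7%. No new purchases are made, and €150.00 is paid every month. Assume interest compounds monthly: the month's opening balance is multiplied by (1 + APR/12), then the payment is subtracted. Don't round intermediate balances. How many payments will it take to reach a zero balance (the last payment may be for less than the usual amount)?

47 months

Monthly rate r = 16.7%/12 = 1.39167% = 0.0139167.
Recurrence: B ← B·(1+r) − €150.00.
Month 1: interest €70.97; balance after payment €5,020.98.
Month 2: interest €69.88; balance after payment €4,940.85.
Closed form: n = −ln(1 − rB₀/P)/ln(1+r) = −ln(0.52683)/ln(1.01392) ≈ 46.370, so the balance reaches zero during payment 47.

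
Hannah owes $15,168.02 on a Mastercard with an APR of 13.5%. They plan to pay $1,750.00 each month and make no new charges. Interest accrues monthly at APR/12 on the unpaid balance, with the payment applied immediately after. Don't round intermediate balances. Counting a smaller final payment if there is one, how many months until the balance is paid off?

Monthly rate r = 13.5%/12 = 1.125% = 0.01125.
Recurrence: B ← B·(1+r) − $1,750.00.
Month 1: interest $170.64; balance after payment $13,588.66.
Month 2: interest $152.87; balance after payment $11,991.53.
Closed form: n = −ln(1 − rB₀/P)/ln(1+r) = −ln(0.90249)/ln(1.01125) ≈ 9.171, so the balance reaches zero during payment 10.

10 months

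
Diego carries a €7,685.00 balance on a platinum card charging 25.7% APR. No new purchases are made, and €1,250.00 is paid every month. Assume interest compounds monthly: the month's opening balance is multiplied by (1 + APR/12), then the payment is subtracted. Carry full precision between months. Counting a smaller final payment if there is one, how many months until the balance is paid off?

7 payments

Monthly rate r = 25.7%/12 = 2.14167% = 0.0214167.
Recurrence: B ← B·(1+r) − €1,250.00.
Month 1: interest €164.59; balance after payment €6,599.59.
Month 2: interest €141.34; balance after payment €5,490.93.
Closed form: n = −ln(1 − rB₀/P)/ln(1+r) = −ln(0.86833)/ln(1.02142) ≈ 6.663, so the balance reaches zero during payment 7.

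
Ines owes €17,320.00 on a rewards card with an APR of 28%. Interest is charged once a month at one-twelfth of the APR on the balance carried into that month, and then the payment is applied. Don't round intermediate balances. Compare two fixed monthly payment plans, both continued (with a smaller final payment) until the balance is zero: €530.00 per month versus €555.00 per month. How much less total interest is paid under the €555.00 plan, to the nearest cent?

Monthly rate r = 28%/12 = 2.33333% = 0.0233333.
At €530.00/mo: n = ⌈−ln(1 − rB₀/P)/ln(1+r)⌉ = 63 payments (last €176.15); total interest = total paid − €17,320.00 = €15,716.15.
At €555.00/mo: 57 payments (last €264.27); total interest €14,024.27.
Interest saved = €15,716.15 − €14,024.27 = €1,691.88.

€1,691.88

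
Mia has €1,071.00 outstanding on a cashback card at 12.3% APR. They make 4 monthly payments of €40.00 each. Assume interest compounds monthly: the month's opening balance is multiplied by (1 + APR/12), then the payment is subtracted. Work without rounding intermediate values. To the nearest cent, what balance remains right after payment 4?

Monthly rate r = 12.3%/12 = 1.025% = 0.01025.
Each month: B ← B·(1+r) − €40.00.
Month 1: interest €10.98; balance after payment €1,041.98.
Month 2: interest €10.68; balance after payment €1,012.66.
Month 3: interest €10.38; balance after payment €983.04.
Month 4: interest €10.08; balance after payment €953.11.

€953.11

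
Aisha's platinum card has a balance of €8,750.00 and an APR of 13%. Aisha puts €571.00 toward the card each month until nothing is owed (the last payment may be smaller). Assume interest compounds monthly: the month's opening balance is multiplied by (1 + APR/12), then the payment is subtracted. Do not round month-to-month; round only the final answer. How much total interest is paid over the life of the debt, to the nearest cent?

€870.36

Monthly rate r = 13%/12 = 1.08333% = 0.0108333.
Payoff takes n = ⌈−ln(1 − rB₀/P)/ln(1+r)⌉ = ⌈16.848⌉ = 17 payments; the last is €484.36.
Total paid = 16·€571.00 + €484.36 = €9,620.36.
Total interest = total paid − principal = €9,620.36 − €8,750.00 = €870.36.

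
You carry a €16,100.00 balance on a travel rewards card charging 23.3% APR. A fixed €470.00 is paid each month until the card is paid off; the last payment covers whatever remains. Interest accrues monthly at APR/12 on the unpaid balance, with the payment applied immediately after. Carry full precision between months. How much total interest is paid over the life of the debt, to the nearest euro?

Monthly rate r = 23.3%/12 = 1.94167% = 0.0194167.
Payoff takes n = ⌈−ln(1 − rB₀/P)/ln(1+r)⌉ = ⌈56.888⌉ = 57 payments; the last is €417.97.
Total paid = 56·€470.00 + €417.97 = €26,737.97.
Total interest = total paid − principal = €26,737.97 − €16,100.00 = €10,637.97.

€10,638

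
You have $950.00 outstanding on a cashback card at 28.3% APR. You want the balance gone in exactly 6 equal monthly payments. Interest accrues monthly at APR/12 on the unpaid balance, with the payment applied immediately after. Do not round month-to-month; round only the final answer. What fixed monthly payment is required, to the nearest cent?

$171.66

Monthly rate r = 28.3%/12 = 2.35833% = 0.0235833.
Level-payment amortization: P = B₀·r / (1 − (1+r)^(−n)) = 950.00·0.0235833 / (1 − 1.02358^(−6)).
Denominator 1 − (1+r)^(−6) = 0.130517661.
P = 22.4042 / 0.130517661 ≈ 171.66.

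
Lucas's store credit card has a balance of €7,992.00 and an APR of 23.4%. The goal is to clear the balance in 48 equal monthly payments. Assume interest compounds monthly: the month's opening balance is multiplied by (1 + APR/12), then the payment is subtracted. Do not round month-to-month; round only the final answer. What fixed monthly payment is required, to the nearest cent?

€257.91

Monthly rate r = 23.4%/12 = 1.95% = 0.0195.
Level-payment amortization: P = B₀·r / (1 − (1+r)^(−n)) = 7992.00·0.0195 / (1 − 1.0195^(−48)).
Denominator 1 − (1+r)^(−48) = 0.604257262.
P = 155.844 / 0.604257262 ≈ 257.91.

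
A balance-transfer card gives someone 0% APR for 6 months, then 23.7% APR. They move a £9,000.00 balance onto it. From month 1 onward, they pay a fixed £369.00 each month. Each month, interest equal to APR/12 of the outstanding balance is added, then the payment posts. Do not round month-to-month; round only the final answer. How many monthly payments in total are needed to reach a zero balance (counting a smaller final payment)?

Promo months 1–6 at r₀ = 0%/12 = 0; months 7+ at r₁ = 23.7%/12 = 0.01975.
After month 6 (no interest yet): B = £9,000.00 − 6·£369.00 = £6,786.00.
Then at r₁ with £369.00/mo: n₂ = −ln(1 − r₁·B/P)/ln(1+r₁) ≈ 23.08 → 24 more payments.

30 months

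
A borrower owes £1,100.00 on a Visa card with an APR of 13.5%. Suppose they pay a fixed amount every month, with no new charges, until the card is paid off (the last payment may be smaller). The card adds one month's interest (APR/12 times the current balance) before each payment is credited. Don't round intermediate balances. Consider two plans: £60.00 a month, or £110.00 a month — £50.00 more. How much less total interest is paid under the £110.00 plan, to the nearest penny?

Monthly rate r = 13.5%/12 = 1.125% = 0.01125.
At £60.00/mo: n = ⌈−ln(1 − rB₀/P)/ln(1+r)⌉ = 21 payments (last £38.92); total interest = total paid − £1,100.00 = £138.92.
At £110.00/mo: 11 payments (last £73.63); total interest £73.63.
Interest saved = £138.92 − £73.63 = £65.29.

£65.29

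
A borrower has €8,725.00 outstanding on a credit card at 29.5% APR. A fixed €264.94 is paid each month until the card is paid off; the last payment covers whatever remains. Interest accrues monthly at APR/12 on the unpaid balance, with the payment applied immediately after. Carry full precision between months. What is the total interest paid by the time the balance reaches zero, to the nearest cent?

Monthly rate r = 29.5%/12 = 2.45833% = 0.0245833.
Payoff takes n = ⌈−ln(1 − rB₀/P)/ln(1+r)⌉ = ⌈68.291⌉ = 69 payments; the last is €77.71.
Total paid = 68·€264.94 + €77.71 = €18,093.63.
Total interest = total paid − principal = €18,093.63 − €8,725.00 = €9,368.63.

€9,368.63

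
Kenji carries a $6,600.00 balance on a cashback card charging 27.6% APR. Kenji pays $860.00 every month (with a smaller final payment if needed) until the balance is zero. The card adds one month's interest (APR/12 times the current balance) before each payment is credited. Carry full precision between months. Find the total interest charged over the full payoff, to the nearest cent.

$747.23

Monthly rate r = 27.6%/12 = 2.3% = 0.023.
Payoff takes n = ⌈−ln(1 − rB₀/P)/ln(1+r)⌉ = ⌈8.540⌉ = 9 payments; the last is $467.23.
Total paid = 8·$860.00 + $467.23 = $7,347.23.
Total interest = total paid − principal = $7,347.23 − $6,600.00 = $747.23.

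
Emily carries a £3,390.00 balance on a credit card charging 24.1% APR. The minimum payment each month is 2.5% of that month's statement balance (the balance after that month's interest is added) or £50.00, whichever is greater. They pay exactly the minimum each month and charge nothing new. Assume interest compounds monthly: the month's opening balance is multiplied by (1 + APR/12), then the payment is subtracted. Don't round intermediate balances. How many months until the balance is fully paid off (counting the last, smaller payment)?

179 months

Monthly rate r = 24.1%/12 = 2.00833% = 0.0200833.
While 2.5% of the post-interest balance exceeds £50.00, each month B ← (B·(1+r))·(1 − 0.025), i.e. B shrinks by the factor (1+r)·0.975 = 0.99458.
This holds for months 1–101. Entering month 102 the balance is £1,958.24; 2.5% of the post-interest balance is now below £50.00, so the flat £50.00 minimum applies from here.
From month 102 a fixed £50.00 at rate r clears £1,958.24 in 78 more payments. Total: 101 + 78 = 179 months.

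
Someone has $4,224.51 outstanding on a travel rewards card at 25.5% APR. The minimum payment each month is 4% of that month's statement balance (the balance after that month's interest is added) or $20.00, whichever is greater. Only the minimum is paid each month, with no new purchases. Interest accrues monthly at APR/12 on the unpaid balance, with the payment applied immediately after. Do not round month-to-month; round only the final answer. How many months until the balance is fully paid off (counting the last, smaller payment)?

144 months

Monthly rate r = 25.5%/12 = 2.125% = 0.02125.
While 4% of the post-interest balance exceeds $20.00, each month B ← (B·(1+r))·(1 − 0.04), i.e. B shrinks by the factor (1+r)·0.96 = 0.9804.
This holds for months 1–109. Entering month 110 the balance is $488.36; 4% of the post-interest balance is now below $20.00, so the flat $20.00 minimum applies from here.
From month 110 a fixed $20.00 at rate r clears $488.36 in 35 more payments. Total: 109 + 35 = 144 months.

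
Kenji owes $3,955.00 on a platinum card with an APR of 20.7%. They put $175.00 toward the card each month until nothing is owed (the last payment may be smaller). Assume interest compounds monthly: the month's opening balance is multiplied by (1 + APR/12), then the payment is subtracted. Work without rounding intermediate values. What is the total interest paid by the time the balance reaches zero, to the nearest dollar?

Monthly rate r = 20.7%/12 = 1.725% = 0.01725.
Payoff takes n = ⌈−ln(1 − rB₀/P)/ln(1+r)⌉ = ⌈28.887⌉ = 29 payments; the last is $155.36.
Total paid = 28·$175.00 + $155.36 = $5,055.36.
Total interest = total paid − principal = $5,055.36 − $3,955.00 = $1,100.36.

$1,100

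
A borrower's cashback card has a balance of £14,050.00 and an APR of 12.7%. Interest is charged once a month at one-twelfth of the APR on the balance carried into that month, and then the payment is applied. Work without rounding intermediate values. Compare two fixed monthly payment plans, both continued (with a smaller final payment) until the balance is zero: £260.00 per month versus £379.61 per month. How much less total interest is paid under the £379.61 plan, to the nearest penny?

£3,028.60

Monthly rate r = 12.7%/12 = 1.05833% = 0.0105833.
At £260.00/mo: n = ⌈−ln(1 − rB₀/P)/ln(1+r)⌉ = 81 payments (last £153.38); total interest = total paid − £14,050.00 = £6,903.38.
At £379.61/mo: 48 payments (last £83.11); total interest £3,874.78.
Interest saved = £6,903.38 − £3,874.78 = £3,028.60.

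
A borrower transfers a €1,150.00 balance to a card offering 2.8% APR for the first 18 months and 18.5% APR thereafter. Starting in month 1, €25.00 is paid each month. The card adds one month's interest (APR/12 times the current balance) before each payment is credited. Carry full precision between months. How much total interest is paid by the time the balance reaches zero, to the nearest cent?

€296.30

Promo months 1–18 at r₀ = 2.8%/12 = 0.00233333; months 19+ at r₁ = 18.5%/12 = 0.0154167.
After month 18: iterate B ← B·(1+r₀) − €25.00 for 18 months → €740.23.
Then at r₁ with €25.00/mo: n₂ = −ln(1 − r₁·B/P)/ln(1+r₁) ≈ 39.85 → 40 more payments.
Total paid = 57·€25.00 + €21.30 = €1,446.30; interest = €1,446.30 − €1,150.00 = €296.30.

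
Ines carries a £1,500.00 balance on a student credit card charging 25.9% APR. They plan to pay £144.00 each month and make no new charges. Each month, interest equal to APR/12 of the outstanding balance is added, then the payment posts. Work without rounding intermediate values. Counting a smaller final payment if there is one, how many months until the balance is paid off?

Monthly rate r = 25.9%/12 = 2.15833% = 0.0215833.
Recurrence: B ← B·(1+r) − £144.00.
Month 1: interest £32.38; balance after payment £1,388.38.
Month 2: interest £29.97; balance after payment £1,274.34.
Closed form: n = −ln(1 − rB₀/P)/ln(1+r) = −ln(0.77517)/ln(1.02158) ≈ 11.926, so the balance reaches zero during payment 12.

12 months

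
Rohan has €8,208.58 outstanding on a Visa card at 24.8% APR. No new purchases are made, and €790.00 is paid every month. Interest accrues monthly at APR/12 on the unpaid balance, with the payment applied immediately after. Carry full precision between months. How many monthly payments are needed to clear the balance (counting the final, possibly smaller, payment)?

12 payments

Monthly rate r = 24.8%/12 = 2.06667% = 0.0206667.
Recurrence: B ← B·(1+r) − €790.00.
Month 1: interest €169.64; balance after payment €7,588.22.
Month 2: interest €156.82; balance after payment €6,955.05.
Closed form: n = −ln(1 − rB₀/P)/ln(1+r) = −ln(0.78526)/ln(1.02067) ≈ 11.818, so the balance reaches zero during payment 12.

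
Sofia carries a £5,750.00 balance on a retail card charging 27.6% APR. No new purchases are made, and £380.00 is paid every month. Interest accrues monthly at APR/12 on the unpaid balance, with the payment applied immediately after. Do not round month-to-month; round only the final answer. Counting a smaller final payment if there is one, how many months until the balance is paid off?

19 payments

Monthly rate r = 27.6%/12 = 2.3% = 0.023.
Recurrence: B ← B·(1+r) − £380.00.
Month 1: interest £132.25; balance after payment £5,502.25.
Month 2: interest £126.55; balance after payment £5,248.80.
Closed form: n = −ln(1 − rB₀/P)/ln(1+r) = −ln(0.65197)/ln(1.023) ≈ 18.811, so the balance reaches zero during payment 19.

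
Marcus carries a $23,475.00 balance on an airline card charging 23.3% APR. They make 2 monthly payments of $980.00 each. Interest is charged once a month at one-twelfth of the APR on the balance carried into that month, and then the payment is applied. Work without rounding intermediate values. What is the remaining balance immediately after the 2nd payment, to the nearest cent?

Monthly rate r = 23.3%/12 = 1.94167% = 0.0194167.
Each month: B ← B·(1+r) − $980.00.
Month 1: interest $455.81; balance after payment $22,950.81.
Month 2: interest $445.63; balance after payment $22,416.43.

$22,416.43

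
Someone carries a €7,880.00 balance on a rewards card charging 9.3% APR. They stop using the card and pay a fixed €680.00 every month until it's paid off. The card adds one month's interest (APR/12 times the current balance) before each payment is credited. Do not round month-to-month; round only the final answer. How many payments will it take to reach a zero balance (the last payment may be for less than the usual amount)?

Monthly rate r = 9.3%/12 = 0.775% = 0.00775.
Recurrence: B ← B·(1+r) − €680.00.
Month 1: interest €61.07; balance after payment €7,261.07.
Month 2: interest €56.27; balance after payment €6,637.34.
Closed form: n = −ln(1 − rB₀/P)/ln(1+r) = −ln(0.91019)/ln(1.00775) ≈ 12.189, so the balance reaches zero during payment 13.

13 months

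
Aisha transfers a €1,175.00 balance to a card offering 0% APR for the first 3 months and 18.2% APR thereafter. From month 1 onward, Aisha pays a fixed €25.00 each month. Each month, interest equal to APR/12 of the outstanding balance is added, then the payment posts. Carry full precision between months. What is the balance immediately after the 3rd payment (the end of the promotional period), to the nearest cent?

€1,100.00

Promo months 1–3 at r₀ = 0%/12 = 0; months 4+ at r₁ = 18.2%/12 = 0.0151667.
After month 3 (no interest yet): B = €1,175.00 − 3·€25.00 = €1,100.00.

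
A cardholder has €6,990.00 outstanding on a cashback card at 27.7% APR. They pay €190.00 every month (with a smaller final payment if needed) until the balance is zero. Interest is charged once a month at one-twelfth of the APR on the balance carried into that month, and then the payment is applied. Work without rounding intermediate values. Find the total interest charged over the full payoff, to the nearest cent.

€8,762.03

Monthly rate r = 27.7%/12 = 2.30833% = 0.0230833.
Payoff takes n = ⌈−ln(1 − rB₀/P)/ln(1+r)⌉ = ⌈82.904⌉ = 83 payments; the last is €172.03.
Total paid = 82·€190.00 + €172.03 = €15,752.03.
Total interest = total paid − principal = €15,752.03 − €6,990.00 = €8,762.03.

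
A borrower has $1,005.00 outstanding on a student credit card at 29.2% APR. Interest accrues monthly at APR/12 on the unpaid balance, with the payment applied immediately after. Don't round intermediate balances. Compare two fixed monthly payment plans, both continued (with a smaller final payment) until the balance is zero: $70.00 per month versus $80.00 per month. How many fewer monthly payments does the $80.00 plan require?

Monthly rate r = 29.2%/12 = 2.43333% = 0.0243333.
At $70.00/mo: n = ⌈−ln(1 − rB₀/P)/ln(1+r)⌉ = 18 payments (last $61.47); total interest = total paid − $1,005.00 = $246.47.
At $80.00/mo: 16 payments (last $14.13); total interest $209.13.
Payments saved = 18 − 16 = 2.

2 fewer payments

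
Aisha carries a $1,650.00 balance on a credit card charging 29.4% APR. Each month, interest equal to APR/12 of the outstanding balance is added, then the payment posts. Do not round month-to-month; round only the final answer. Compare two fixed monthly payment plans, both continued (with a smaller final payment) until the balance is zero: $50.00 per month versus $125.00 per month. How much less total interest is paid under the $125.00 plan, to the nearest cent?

$1,396.74

Monthly rate r = 29.4%/12 = 2.45% = 0.0245.
At $50.00/mo: n = ⌈−ln(1 − rB₀/P)/ln(1+r)⌉ = 69 payments (last $14.48); total interest = total paid − $1,650.00 = $1,764.48.
At $125.00/mo: 17 payments (last $17.74); total interest $367.74.
Interest saved = $1,764.48 − $367.74 = $1,396.74.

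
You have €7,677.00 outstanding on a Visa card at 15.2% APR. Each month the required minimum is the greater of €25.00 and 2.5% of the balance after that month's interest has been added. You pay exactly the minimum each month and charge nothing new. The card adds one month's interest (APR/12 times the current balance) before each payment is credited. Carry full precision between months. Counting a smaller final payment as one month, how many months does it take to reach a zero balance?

217 months

Monthly rate r = 15.2%/12 = 1.26667% = 0.0126667.
While 2.5% of the post-interest balance exceeds €25.00, each month B ← (B·(1+r))·(1 − 0.025), i.e. B shrinks by the factor (1+r)·0.975 = 0.98735.
This holds for months 1–162. Entering month 163 the balance is €976.15; 2.5% of the post-interest balance is now below €25.00, so the flat €25.00 minimum applies from here.
From month 163 a fixed €25.00 at rate r clears €976.15 in 55 more payments. Total: 162 + 55 = 217 months.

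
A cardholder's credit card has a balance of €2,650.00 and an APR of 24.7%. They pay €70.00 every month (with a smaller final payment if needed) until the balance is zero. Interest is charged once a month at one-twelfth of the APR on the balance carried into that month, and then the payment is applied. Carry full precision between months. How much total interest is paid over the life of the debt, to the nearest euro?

Monthly rate r = 24.7%/12 = 2.05833% = 0.0205833.
Payoff takes n = ⌈−ln(1 − rB₀/P)/ln(1+r)⌉ = ⌈74.143⌉ = 75 payments; the last is €10.10.
Total paid = 74·€70.00 + €10.10 = €5,190.10.
Total interest = total paid − principal = €5,190.10 − €2,650.00 = €2,540.10.

€2,540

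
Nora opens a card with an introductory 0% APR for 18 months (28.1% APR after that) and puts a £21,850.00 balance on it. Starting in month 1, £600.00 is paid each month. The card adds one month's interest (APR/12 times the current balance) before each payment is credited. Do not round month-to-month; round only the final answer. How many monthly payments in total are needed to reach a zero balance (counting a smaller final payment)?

Promo months 1–18 at r₀ = 0%/12 = 0; months 19+ at r₁ = 28.1%/12 = 0.0234167.
After month 18 (no interest yet): B = £21,850.00 − 18·£600.00 = £11,050.00.
Then at r₁ with £600.00/mo: n₂ = −ln(1 − r₁·B/P)/ln(1+r₁) ≈ 24.38 → 25 more payments.

43 months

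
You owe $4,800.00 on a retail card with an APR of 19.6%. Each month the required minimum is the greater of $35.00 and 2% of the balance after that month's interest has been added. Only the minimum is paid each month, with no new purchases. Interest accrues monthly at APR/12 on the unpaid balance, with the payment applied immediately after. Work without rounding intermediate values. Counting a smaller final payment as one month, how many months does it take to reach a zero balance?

357 months

Monthly rate r = 19.6%/12 = 1.63333% = 0.0163333.
While 2% of the post-interest balance exceeds $35.00, each month B ← (B·(1+r))·(1 − 0.02), i.e. B shrinks by the factor (1+r)·0.98 = 0.99601.
This holds for months 1–257. Entering month 258 the balance is $1,716.48; 2% of the post-interest balance is now below $35.00, so the flat $35.00 minimum applies from here.
From month 258 a fixed $35.00 at rate r clears $1,716.48 in 100 more payments. Total: 257 + 100 = 357 months.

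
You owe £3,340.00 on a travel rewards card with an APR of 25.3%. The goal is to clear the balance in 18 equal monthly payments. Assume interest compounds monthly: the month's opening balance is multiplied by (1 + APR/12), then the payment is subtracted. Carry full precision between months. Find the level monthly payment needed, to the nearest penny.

£224.91

Monthly rate r = 25.3%/12 = 2.10833% = 0.0210833.
Level-payment amortization: P = B₀·r / (1 − (1+r)^(−n)) = 3340.00·0.0210833 / (1 − 1.02108^(−18)).
Denominator 1 − (1+r)^(−18) = 0.313091919.
P = 70.4183 / 0.313091919 ≈ 224.91.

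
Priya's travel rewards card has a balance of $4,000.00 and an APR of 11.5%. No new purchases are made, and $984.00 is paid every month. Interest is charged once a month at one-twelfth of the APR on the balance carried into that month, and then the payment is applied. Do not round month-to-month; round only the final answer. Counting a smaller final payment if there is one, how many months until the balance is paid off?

5 months

Monthly rate r = 11.5%/12 = 0.958333% = 0.00958333.
Recurrence: B ← B·(1+r) − $984.00.
Month 1: interest $38.33; balance after payment $3,054.33.
Month 2: interest $29.27; balance after payment $2,099.60.
Month 3: interest $20.12; balance after payment $1,135.73.
Month 4: interest $10.88; balance after payment $162.61.
Month 5: interest $1.56; balance after payment $0.00.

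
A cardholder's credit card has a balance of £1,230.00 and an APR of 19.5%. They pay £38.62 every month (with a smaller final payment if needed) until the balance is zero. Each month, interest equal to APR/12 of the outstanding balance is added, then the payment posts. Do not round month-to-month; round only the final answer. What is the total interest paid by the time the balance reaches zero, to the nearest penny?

£516.32

Monthly rate r = 19.5%/12 = 1.625% = 0.01625.
Payoff takes n = ⌈−ln(1 − rB₀/P)/ln(1+r)⌉ = ⌈45.217⌉ = 46 payments; the last is £8.42.
Total paid = 45·£38.62 + £8.42 = £1,746.32.
Total interest = total paid − principal = £1,746.32 − £1,230.00 = £516.32.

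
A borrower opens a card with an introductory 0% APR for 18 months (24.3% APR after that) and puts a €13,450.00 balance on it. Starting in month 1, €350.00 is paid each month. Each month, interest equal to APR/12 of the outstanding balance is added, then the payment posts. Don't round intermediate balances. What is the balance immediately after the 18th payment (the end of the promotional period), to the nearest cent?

Promo months 1–18 at r₀ = 0%/12 = 0; months 19+ at r₁ = 24.3%/12 = 0.02025.
After month 18 (no interest yet): B = €13,450.00 − 18·€350.00 = €7,150.00.

€7,150.00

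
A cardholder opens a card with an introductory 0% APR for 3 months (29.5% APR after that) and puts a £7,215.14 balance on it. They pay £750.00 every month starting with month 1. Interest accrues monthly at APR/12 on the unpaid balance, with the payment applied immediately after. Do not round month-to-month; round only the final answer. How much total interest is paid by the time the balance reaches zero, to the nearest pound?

£522

Promo months 1–3 at r₀ = 0%/12 = 0; months 4+ at r₁ = 29.5%/12 = 0.0245833.
After month 3 (no interest yet): B = £7,215.14 − 3·£750.00 = £4,965.14.
Then at r₁ with £750.00/mo: n₂ = −ln(1 − r₁·B/P)/ln(1+r₁) ≈ 7.31 → 8 more payments.
Total paid = 10·£750.00 + £237.47 = £7,737.47; interest = £7,737.47 − £7,215.14 = £522.33.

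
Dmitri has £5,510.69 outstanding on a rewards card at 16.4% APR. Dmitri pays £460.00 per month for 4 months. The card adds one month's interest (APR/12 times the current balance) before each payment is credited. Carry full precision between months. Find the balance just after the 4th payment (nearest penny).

£3,940.11

Monthly rate r = 16.4%/12 = 1.36667% = 0.0136667.
Each month: B ← B·(1+r) − £460.00.
Month 1: interest £75.31; balance after payment £5,126.00.
Month 2: interest £70.06; balance after payment £4,736.06.
Month 3: interest £64.73; balance after payment £4,340.78.
Month 4: interest £59.32; balance after payment £3,940.11.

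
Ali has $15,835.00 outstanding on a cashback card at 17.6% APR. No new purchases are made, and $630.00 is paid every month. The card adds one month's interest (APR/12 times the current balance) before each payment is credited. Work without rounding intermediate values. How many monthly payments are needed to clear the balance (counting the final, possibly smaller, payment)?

Monthly rate r = 17.6%/12 = 1.46667% = 0.0146667.
Recurrence: B ← B·(1+r) − $630.00.
Month 1: interest $232.25; balance after payment $15,437.25.
Month 2: interest $226.41; balance after payment $15,033.66.
Closed form: n = −ln(1 − rB₀/P)/ln(1+r) = −ln(0.63135)/ln(1.01467) ≈ 31.585, so the balance reaches zero during payment 32.

32 months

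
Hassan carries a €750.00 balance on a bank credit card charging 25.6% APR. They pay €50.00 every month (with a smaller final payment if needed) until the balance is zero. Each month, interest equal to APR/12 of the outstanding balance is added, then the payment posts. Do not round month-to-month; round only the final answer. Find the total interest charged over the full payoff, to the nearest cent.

€163.61

Monthly rate r = 25.6%/12 = 2.13333% = 0.0213333.
Payoff takes n = ⌈−ln(1 − rB₀/P)/ln(1+r)⌉ = ⌈18.270⌉ = 19 payments; the last is €13.61.
Total paid = 18·€50.00 + €13.61 = €913.61.
Total interest = total paid − principal = €913.61 − €750.00 = €163.61.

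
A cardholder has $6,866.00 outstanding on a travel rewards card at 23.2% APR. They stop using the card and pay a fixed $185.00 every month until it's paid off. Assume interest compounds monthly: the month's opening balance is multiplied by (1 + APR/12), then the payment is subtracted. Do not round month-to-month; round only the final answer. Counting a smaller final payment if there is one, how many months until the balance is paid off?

Monthly rate r = 23.2%/12 = 1.93333% = 0.0193333.
Recurrence: B ← B·(1+r) − $185.00.
Month 1: interest $132.74; balance after payment $6,813.74.
Month 2: interest $131.73; balance after payment $6,760.48.
Closed form: n = −ln(1 − rB₀/P)/ln(1+r) = −ln(0.28247)/ln(1.01933) ≈ 66.018, so the balance reaches zero during payment 67.

67 months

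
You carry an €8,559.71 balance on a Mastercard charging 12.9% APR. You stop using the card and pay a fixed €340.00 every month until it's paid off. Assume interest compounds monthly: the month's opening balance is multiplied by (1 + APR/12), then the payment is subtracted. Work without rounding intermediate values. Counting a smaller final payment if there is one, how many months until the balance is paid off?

Monthly rate r = 12.9%/12 = 1.075% = 0.01075.
Recurrence: B ← B·(1+r) − €340.00.
Month 1: interest €92.02; balance after payment €8,311.73.
Month 2: interest €89.35; balance after payment €8,061.08.
Closed form: n = −ln(1 − rB₀/P)/ln(1+r) = −ln(0.72936)/ln(1.01075) ≈ 29.514, so the balance reaches zero during payment 30.

30 payments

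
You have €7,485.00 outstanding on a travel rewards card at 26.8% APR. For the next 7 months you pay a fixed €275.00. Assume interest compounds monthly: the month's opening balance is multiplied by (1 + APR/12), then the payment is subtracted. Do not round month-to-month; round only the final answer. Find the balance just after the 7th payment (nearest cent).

Monthly rate r = 26.8%/12 = 2.23333% = 0.0223333.
Each month: B ← B·(1+r) − €275.00.
Month 1: interest €167.16; balance after payment €7,377.16.
Month 2: interest €164.76; balance after payment €7,266.92.
Month 3: interest €162.29; balance after payment €7,154.22.
Month 4: interest €159.78; balance after payment €7,038.99.
Month 5: interest €157.20; balance after payment €6,921.20.
Month 6: interest €154.57; balance after payment €6,800.77.
Month 7: interest €151.88; balance after payment €6,677.66.

€6,677.66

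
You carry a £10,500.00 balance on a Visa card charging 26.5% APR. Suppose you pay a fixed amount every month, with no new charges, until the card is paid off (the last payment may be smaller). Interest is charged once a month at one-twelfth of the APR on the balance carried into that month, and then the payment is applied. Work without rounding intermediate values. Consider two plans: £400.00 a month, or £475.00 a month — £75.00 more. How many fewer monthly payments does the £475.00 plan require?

9 fewer payments

Monthly rate r = 26.5%/12 = 2.20833% = 0.0220833.
At £400.00/mo: n = ⌈−ln(1 − rB₀/P)/ln(1+r)⌉ = 40 payments (last £273.41); total interest = total paid − £10,500.00 = £5,373.41.
At £475.00/mo: 31 payments (last £315.35); total interest £4,065.35.
Payments saved = 40 − 31 = 9.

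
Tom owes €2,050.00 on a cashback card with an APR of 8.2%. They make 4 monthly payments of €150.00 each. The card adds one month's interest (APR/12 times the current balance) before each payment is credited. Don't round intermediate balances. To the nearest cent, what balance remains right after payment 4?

€1,500.43

Monthly rate r = 8.2%/12 = 0.683333% = 0.00683333.
Each month: B ← B·(1+r) − €150.00.
Month 1: interest €14.01; balance after payment €1,914.01.
Month 2: interest €13.08; balance after payment €1,777.09.
Month 3: interest €12.14; balance after payment €1,639.23.
Month 4: interest €11.20; balance after payment €1,500.43.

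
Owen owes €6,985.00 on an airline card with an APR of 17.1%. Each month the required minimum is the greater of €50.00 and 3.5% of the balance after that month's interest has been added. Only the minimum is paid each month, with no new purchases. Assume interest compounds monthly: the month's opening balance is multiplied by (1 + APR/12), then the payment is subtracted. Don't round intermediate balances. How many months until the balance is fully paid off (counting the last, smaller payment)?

111 months

Monthly rate r = 17.1%/12 = 1.425% = 0.01425.
While 3.5% of the post-interest balance exceeds €50.00, each month B ← (B·(1+r))·(1 − 0.035), i.e. B shrinks by the factor (1+r)·0.965 = 0.97875.
This holds for months 1–75. Entering month 76 the balance is €1,395.05; 3.5% of the post-interest balance is now below €50.00, so the flat €50.00 minimum applies from here.
From month 76 a fixed €50.00 at rate r clears €1,395.05 in 36 more payments. Total: 75 + 36 = 111 months.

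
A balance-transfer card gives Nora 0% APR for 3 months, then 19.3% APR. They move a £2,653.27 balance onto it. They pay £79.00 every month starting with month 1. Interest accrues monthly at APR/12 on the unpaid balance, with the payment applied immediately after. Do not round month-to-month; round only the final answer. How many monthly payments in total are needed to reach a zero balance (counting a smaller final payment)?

Promo months 1–3 at r₀ = 0%/12 = 0; months 4+ at r₁ = 19.3%/12 = 0.0160833.
After month 3 (no interest yet): B = £2,653.27 − 3·£79.00 = £2,416.27.
Then at r₁ with £79.00/mo: n₂ = −ln(1 − r₁·B/P)/ln(1+r₁) ≈ 42.44 → 43 more payments.

46 months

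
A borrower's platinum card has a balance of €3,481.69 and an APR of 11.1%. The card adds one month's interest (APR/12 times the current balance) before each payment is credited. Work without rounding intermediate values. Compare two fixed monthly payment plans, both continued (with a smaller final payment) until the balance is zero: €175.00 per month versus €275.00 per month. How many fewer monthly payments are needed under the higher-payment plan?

9 fewer payments

Monthly rate r = 11.1%/12 = 0.925% = 0.00925.
At €175.00/mo: n = ⌈−ln(1 − rB₀/P)/ln(1+r)⌉ = 23 payments (last €15.57); total interest = total paid − €3,481.69 = €383.88.
At €275.00/mo: 14 payments (last €145.44); total interest €238.75.
Payments saved = 23 − 14 = 9.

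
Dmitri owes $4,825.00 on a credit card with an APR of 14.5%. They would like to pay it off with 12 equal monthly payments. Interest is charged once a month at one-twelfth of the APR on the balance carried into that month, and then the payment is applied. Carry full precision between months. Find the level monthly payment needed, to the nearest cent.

Monthly rate r = 14.5%/12 = 1.20833% = 0.0120833.
Level-payment amortization: P = B₀·r / (1 − (1+r)^(−n)) = 4825.00·0.0120833 / (1 − 1.01208^(−12)).
Denominator 1 − (1+r)^(−12) = 0.134225634.
P = 58.3021 / 0.134225634 ≈ 434.36.

$434.36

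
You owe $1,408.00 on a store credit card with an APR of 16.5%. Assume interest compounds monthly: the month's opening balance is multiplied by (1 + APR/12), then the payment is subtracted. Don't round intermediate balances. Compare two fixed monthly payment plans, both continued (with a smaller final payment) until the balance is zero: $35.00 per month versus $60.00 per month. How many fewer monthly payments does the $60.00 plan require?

Monthly rate r = 16.5%/12 = 1.375% = 0.01375.
At $35.00/mo: n = ⌈−ln(1 − rB₀/P)/ln(1+r)⌉ = 59 payments (last $34.47); total interest = total paid − $1,408.00 = $656.47.
At $60.00/mo: 29 payments (last $31.80); total interest $303.80.
Payments saved = 59 − 29 = 30.

30 fewer payments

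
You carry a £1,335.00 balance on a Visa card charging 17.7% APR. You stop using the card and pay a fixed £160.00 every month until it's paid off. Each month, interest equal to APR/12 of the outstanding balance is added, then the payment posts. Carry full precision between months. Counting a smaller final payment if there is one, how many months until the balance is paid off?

Monthly rate r = 17.7%/12 = 1.475% = 0.01475.
Recurrence: B ← B·(1+r) − £160.00.
Month 1: interest £19.69; balance after payment £1,194.69.
Month 2: interest £17.62; balance after payment £1,052.31.
Closed form: n = −ln(1 − rB₀/P)/ln(1+r) = −ln(0.87693)/ln(1.01475) ≈ 8.969, so the balance reaches zero during payment 9.

9 payments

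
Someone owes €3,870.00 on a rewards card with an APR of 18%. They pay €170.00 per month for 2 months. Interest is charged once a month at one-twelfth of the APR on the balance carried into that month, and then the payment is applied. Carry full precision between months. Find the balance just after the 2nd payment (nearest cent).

€3,644.42

Monthly rate r = 18%/12 = 1.5% = 0.015.
Each month: B ← B·(1+r) − €170.00.
Month 1: interest €58.05; balance after payment €3,758.05.
Month 2: interest €56.37; balance after payment €3,644.42.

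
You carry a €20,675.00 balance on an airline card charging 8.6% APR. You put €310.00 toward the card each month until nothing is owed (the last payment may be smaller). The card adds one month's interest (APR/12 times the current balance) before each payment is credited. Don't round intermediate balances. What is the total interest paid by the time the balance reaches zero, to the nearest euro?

€7,543

Monthly rate r = 8.6%/12 = 0.716667% = 0.00716667.
Payoff takes n = ⌈−ln(1 − rB₀/P)/ln(1+r)⌉ = ⌈91.027⌉ = 92 payments; the last is €8.29.
Total paid = 91·€310.00 + €8.29 = €28,218.29.
Total interest = total paid − principal = €28,218.29 − €20,675.00 = €7,543.29.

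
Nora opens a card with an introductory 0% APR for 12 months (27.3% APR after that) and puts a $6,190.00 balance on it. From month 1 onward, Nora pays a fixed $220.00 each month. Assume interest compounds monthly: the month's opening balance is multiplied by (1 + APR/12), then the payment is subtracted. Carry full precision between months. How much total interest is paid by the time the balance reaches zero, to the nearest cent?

$924.34

Promo months 1–12 at r₀ = 0%/12 = 0; months 13+ at r₁ = 27.3%/12 = 0.02275.
After month 12 (no interest yet): B = $6,190.00 − 12·$220.00 = $3,550.00.
Then at r₁ with $220.00/mo: n₂ = −ln(1 − r₁·B/P)/ln(1+r₁) ≈ 20.34 → 21 more payments.
Total paid = 32·$220.00 + $74.34 = $7,114.34; interest = $7,114.34 − $6,190.00 = $924.34.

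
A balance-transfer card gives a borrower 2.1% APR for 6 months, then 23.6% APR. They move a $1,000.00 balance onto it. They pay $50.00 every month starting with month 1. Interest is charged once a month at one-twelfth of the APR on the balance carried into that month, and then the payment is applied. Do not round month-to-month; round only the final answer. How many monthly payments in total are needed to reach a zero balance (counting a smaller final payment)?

23 payments

Promo months 1–6 at r₀ = 2.1%/12 = 0.00175; months 7+ at r₁ = 23.6%/12 = 0.0196667.
After month 6: iterate B ← B·(1+r₀) − $50.00 for 6 months → $709.23.
Then at r₁ with $50.00/mo: n₂ = −ln(1 − r₁·B/P)/ln(1+r₁) ≈ 16.79 → 17 more payments.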